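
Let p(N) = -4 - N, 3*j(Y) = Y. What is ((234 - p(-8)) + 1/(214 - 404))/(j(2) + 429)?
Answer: 131097/244910 ≈ 0.53529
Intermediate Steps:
j(Y) = Y/3
((234 - p(-8)) + 1/(214 - 404))/(j(2) + 429) = ((234 - (-4 - 1*(-8))) + 1/(214 - 404))/((⅓)*2 + 429) = ((234 - (-4 + 8)) + 1/(-190))/(⅔ + 429) = ((234 - 1*4) - 1/190)/(1289/3) = ((234 - 4) - 1/190)*(3/1289) = (230 - 1/190)*(3/1289) = (43699/190)*(3/1289) = 131097/244910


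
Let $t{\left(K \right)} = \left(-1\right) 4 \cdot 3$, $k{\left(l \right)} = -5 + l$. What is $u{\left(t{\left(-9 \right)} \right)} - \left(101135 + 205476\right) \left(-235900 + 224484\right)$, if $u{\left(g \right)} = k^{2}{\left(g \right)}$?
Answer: $3500271465$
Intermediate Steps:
$t{\left(K \right)} = -12$ ($t{\left(K \right)} = \left(-4\right) 3 = -12$)
$u{\left(g \right)} = \left(-5 + g\right)^{2}$
$u{\left(t{\left(-9 \right)} \right)} - \left(101135 + 205476\right) \left(-235900 + 224484\right) = \left(-5 - 12\right)^{2} - \left(101135 + 205476\right) \left(-235900 + 224484\right) = \left(-17\right)^{2} - 306611 \left(-11416\right) = 289 - -3500271176 = 289 + 3500271176 = 3500271465$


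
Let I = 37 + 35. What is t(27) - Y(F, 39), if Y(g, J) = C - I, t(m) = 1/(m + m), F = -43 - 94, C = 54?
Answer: 973/54 ≈ 18.019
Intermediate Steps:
I = 72
F = -137
t(m) = 1/(2*m)
Y(g, J) = -18 (Y(g, J) = 54 - 1*72 = 54 - 72 = -18)
t(27) - Y(F, 39) = (1/2)/27 - 1*(-18) = (1/2)*(1/27) + 18 = 1/54 + 18 = 973/54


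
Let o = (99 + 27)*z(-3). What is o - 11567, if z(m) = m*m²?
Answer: -14969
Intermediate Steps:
z(m) = m³
o = -3402 (o = (99 + 27)*(-3)³ = 126*(-27) = -3402)
o - 11567 = -3402 - 11567 = -14969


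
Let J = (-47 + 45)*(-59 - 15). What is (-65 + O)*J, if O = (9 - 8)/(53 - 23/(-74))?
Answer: -37939948/3945 ≈ -9617.2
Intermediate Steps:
J = 148 (J = -2*(-74) = 148)
O = 74/3945 (O = 1/(53 - 23*(-1/74)) = 1/(53 + 23/74) = 1/(3945/74) = 1*(74/3945) = 74/3945 ≈ 0.018758)
(-65 + O)*J = (-65 + 74/3945)*148 = -256351/3945*148 = -37939948/3945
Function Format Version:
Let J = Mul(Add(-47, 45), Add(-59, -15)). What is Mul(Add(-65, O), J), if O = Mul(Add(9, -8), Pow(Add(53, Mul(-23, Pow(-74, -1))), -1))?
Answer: Rational(-37939948, 3945) ≈ -9617.2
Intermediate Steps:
J = 148 (J = Mul(-2, -74) = 148)
O = Rational(74, 3945) (O = Mul(1, Pow(Add(53, Mul(-23, Rational(-1, 74))), -1)) = Mul(1, Pow(Add(53, Rational(23, 74)), -1)) = Mul(1, Pow(Rational(3945, 74), -1)) = Mul(1, Rational(74, 3945)) = Rational(74, 3945) ≈ 0.018758)
Mul(Add(-65, O), J) = Mul(Add(-65, Rational(74, 3945)), 148) = Mul(Rational(-256351, 3945), 148) = Rational(-37939948, 3945)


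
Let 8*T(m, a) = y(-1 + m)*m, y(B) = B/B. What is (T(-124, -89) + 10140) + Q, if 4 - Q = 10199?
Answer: -141/2 ≈ -70.500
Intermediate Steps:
y(B) = 1
Q = -10195 (Q = 4 - 1*10199 = 4 - 10199 = -10195)
T(m, a) = m/8 (T(m, a) = (1*m)/8 = m/8)
(T(-124, -89) + 10140) + Q = ((⅛)*(-124) + 10140) - 10195 = (-31/2 + 10140) - 10195 = 20249/2 - 10195 = -141/2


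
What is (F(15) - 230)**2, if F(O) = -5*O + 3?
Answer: 91204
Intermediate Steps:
F(O) = 3 - 5*O
(F(15) - 230)**2 = ((3 - 5*15) - 230)**2 = ((3 - 75) - 230)**2 = (-72 - 230)**2 = (-302)**2 = 91204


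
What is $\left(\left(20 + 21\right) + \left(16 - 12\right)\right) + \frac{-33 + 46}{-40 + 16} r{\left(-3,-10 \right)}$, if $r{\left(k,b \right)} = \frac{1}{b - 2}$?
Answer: $\frac{12973}{288} \approx 45.045$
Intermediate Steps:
$r{\left(k,b \right)} = \frac{1}{-2 + b}$
$\left(\left(20 + 21\right) + \left(16 - 12\right)\right) + \frac{-33 + 46}{-40 + 16} r{\left(-3,-10 \right)} = \left(\left(20 + 21\right) + \left(16 - 12\right)\right) + \frac{\left(-33 + 46\right) \frac{1}{-40 + 16}}{-2 - 10} = \left(41 + \left(16 - 12\right)\right) + \frac{13 \frac{1}{-24}}{-12} = \left(41 + 4\right) + 13 \left(- \frac{1}{24}\right) \left(- \frac{1}{12}\right) = 45 - - \frac{13}{288} = 45 + \frac{13}{288} = \frac{12973}{288}$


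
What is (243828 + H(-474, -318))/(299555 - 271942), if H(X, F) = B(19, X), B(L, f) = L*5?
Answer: 243923/27613 ≈ 8.8336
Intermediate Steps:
B(L, f) = 5*L
H(X, F) = 95 (H(X, F) = 5*19 = 95)
(243828 + H(-474, -318))/(299555 - 271942) = (243828 + 95)/(299555 - 271942) = 243923/27613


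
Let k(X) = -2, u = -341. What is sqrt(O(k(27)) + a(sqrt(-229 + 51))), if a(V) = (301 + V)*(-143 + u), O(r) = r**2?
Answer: 2*sqrt(-36420 - 121*I*sqrt(178)) ≈ 8.457 - 381.77*I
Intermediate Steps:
a(V) = -145684 - 484*V (a(V) = (301 + V)*(-143 - 341) = (301 + V)*(-484) = -145684 - 484*V)
sqrt(O(k(27)) + a(sqrt(-229 + 51))) = sqrt((-2)**2 + (-145684 - 484*sqrt(-229 + 51))) = sqrt(4 + (-145684 - 484*I*sqrt(178))) = sqrt(-145680 - 484*I*sqrt(178))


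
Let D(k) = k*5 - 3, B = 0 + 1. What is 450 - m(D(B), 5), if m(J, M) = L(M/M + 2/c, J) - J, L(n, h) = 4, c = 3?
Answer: 448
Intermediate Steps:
B = 1
D(k) = -3 + 5*k (D(k) = 5*k - 3 = -3 + 5*k)
m(J, M) = 4 - J
450 - m(D(B), 5) = 450 - (4 - (-3 + 5*1)) = 450 - (4 - (-3 + 5)) = 450 - (4 - 1*2) = 450 - (4 - 2) = 450 - 1*2 = 450 - 2 = 448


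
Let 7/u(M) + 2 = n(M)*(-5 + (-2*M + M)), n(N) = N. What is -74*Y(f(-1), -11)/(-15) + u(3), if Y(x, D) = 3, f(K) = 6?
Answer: 1889/130 ≈ 14.531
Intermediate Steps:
u(M) = 7/(-2 + M*(-5 - M)) (u(M) = 7/(-2 + M*(-5 + (-2*M + M))) = 7/(-2 + M*(-5 - M)))
-74*Y(f(-1), -11)/(-15) + u(3) = -222/(-15) - 7/(2 + 3² + 5*3) = -222*(-1)/15 - 7/(2 + 9 + 15) = -74*(-⅕) - 7/26 = 74/5 - 7*1/26 = 74/5 - 7/26 = 1889/130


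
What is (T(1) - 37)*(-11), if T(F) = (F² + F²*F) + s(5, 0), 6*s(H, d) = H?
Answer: 2255/6 ≈ 375.83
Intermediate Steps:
s(H, d) = H/6
T(F) = ⅚ + F² + F³ (T(F) = (F² + F²*F) + (⅙)*5 = (F² + F³) + ⅚ = ⅚ + F² + F³)
(T(1) - 37)*(-11) = ((⅚ + 1² + 1³) - 37)*(-11) = ((⅚ + 1 + 1) - 37)*(-11) = (17/6 - 37)*(-11) = -205/6*(-11) = 2255/6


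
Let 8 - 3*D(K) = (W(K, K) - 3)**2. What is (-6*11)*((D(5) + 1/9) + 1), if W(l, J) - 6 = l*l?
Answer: 50996/3 ≈ 16999.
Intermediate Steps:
W(l, J) = 6 + l**2 (W(l, J) = 6 + l*l = 6 + l**2)
D(K) = 8/3 - (3 + K**2)**2/3 (D(K) = 8/3 - ((6 + K**2) - 3)**2/3 = 8/3 - (3 + K**2)**2/3)
(-6*11)*((D(5) + 1/9) + 1) = (-6*11)*(((8/3 - (3 + 5**2)**2/3) + 1/9) + 1) = -66*(((8/3 - (3 + 25)**2/3) + 1/9) + 1) = -66*(((8/3 - 1/3*28**2) + 1/9) + 1) = -66*(((8/3 - 1/3*784) + 1/9) + 1) = -66*(((8/3 - 784/3) + 1/9) + 1) = -66*((-776/3 + 1/9) + 1) = -66*(-2327/9 + 1) = -66*(-2318/9) = 50996/3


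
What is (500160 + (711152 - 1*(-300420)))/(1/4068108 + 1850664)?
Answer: 6149889043056/7528701023713 ≈ 0.81686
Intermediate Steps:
(500160 + (711152 - 1*(-300420)))/(1/4068108 + 1850664) = (500160 + (711152 + 300420))/(1/4068108 + 1850664) = (500160 + 1011572)/(7528701023713/4068108) = 1511732*(4068108/7528701023713) = 6149889043056/7528701023713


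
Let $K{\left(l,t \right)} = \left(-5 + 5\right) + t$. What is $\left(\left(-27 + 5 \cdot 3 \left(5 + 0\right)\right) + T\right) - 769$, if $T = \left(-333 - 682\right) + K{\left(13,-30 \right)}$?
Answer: $-1766$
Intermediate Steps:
$K{\left(l,t \right)} = t$ ($K{\left(l,t \right)} = 0 + t = t$)
$T = -1045$ ($T = \left(-333 - 682\right) - 30 = -1015 - 30 = -1045$)
$\left(\left(-27 + 5 \cdot 3 \left(5 + 0\right)\right) + T\right) - 769 = \left(\left(-27 + 5 \cdot 3 \left(5 + 0\right)\right) - 1045\right) - 769 = \left(\left(-27 + 5 \cdot 3 \cdot 5\right) - 1045\right) - 769 = \left(\left(-27 + 5 \cdot 15\right) - 1045\right) - 769 = \left(\left(-27 + 75\right) - 1045\right) - 769 = \left(48 - 1045\right) - 769 = -997 - 769 = -1766$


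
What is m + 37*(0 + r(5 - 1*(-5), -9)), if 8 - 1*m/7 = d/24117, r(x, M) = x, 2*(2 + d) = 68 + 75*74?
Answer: 10254193/24117 ≈ 425.19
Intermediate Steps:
d = 2807 (d = -2 + (68 + 75*74)/2 = -2 + (68 + 5550)/2 = -2 + (½)*5618 = -2 + 2809 = 2807)
m = 1330903/24117 (m = 56 - 19649/24117 = 1330903/24117 ≈ 55.185)
m + 37*(0 + r(5 - 1*(-5), -9)) = 1330903/24117 + 37*(0 + (5 - 1*(-5))) = 1330903/24117 + 37*(0 + (5 + 5)) = 1330903/24117 + 37*(0 + 10) = 1330903/24117 + 37*10 = 1330903/24117 + 370 = 10254193/24117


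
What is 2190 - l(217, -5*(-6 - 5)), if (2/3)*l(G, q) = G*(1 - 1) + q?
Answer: 4215/2 ≈ 2107.5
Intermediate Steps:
l(G, q) = 3*q/2 (l(G, q) = 3*(G*(1 - 1) + q)/2 = 3*(G*0 + q)/2 = 3*(0 + q)/2 = 3*q/2)
2190 - l(217, -5*(-6 - 5)) = 2190 - 3*(-5*(-6 - 5))/2 = 2190 - 3*(-5*(-11))/2 = 2190 - 3*55/2 = 2190 - 1*165/2 = 2190 - 165/2 = 4215/2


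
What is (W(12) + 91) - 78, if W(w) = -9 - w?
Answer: -8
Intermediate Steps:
(W(12) + 91) - 78 = ((-9 - 1*12) + 91) - 78 = ((-9 - 12) + 91) - 78 = (-21 + 91) - 78 = 70 - 78 = -8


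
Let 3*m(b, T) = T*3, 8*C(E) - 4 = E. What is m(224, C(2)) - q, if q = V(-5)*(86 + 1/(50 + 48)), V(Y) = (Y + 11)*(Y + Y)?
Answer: 1011627/196 ≈ 5161.4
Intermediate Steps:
V(Y) = 2*Y*(11 + Y) (V(Y) = (11 + Y)*(2*Y) = 2*Y*(11 + Y))
C(E) = ½ + E/8
m(b, T) = T (m(b, T) = (T*3)/3 = (3*T)/3 = T)
q = -252870/49 (q = (2*(-5)*(11 - 5))*(86 + 1/(50 + 48)) = (2*(-5)*6)*(86 + 1/98) = -60*(86 + 1/98) = -60*8429/98 = -252870/49 ≈ -5160.6)
m(224, C(2)) - q = (½ + (⅛)*2) - 1*(-252870/49) = (½ + ¼) + 252870/49 = ¾ + 252870/49 = 1011627/196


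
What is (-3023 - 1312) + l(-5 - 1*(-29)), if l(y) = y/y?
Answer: -4334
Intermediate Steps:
l(y) = 1
(-3023 - 1312) + l(-5 - 1*(-29)) = (-3023 - 1312) + 1 = -4335 + 1 = -4334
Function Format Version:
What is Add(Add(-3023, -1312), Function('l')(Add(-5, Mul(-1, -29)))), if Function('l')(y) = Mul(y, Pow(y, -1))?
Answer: -4334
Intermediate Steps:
Function('l')(y) = 1
Add(Add(-3023, -1312), Function('l')(Add(-5, Mul(-1, -29)))) = Add(Add(-3023, -1312), 1) = Add(-4335, 1) = -4334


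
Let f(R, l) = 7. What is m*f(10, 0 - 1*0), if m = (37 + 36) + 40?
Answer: 791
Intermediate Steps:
m = 113 (m = 73 + 40 = 113)
m*f(10, 0 - 1*0) = 113*7 = 791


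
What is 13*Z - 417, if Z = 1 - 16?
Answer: -612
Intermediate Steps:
Z = -15
13*Z - 417 = 13*(-15) - 417 = -195 - 417 = -612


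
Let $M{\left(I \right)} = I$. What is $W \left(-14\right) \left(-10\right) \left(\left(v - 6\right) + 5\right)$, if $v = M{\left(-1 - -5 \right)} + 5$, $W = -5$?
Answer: $-5600$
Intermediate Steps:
$v = 9$ ($v = \left(-1 - -5\right) + 5 = \left(-1 + 5\right) + 5 = 4 + 5 = 9$)
$W \left(-14\right) \left(-10\right) \left(\left(v - 6\right) + 5\right) = \left(-5\right) \left(-14\right) \left(-10\right) \left(\left(9 - 6\right) + 5\right) = 70 \left(-10\right) \left(\left(9 - 6\right) + 5\right) = - 700 \left(3 + 5\right) = \left(-700\right) 8 = -5600$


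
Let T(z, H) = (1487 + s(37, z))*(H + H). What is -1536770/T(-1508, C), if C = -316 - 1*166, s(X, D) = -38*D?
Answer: 768385/28337262 ≈ 0.027116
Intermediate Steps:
C = -482 (C = -316 - 166 = -482)
T(z, H) = 2*H*(1487 - 38*z) (T(z, H) = (1487 - 38*z)*(H + H) = (1487 - 38*z)*(2*H) = 2*H*(1487 - 38*z))
-1536770/T(-1508, C) = -1536770*(-1/(964*(1487 - 38*(-1508)))) = -1536770*(-1/(964*(1487 + 57304))) = -1536770/(2*(-482)*58791) = -1536770/(-56674524) = -1536770*(-1/56674524) = 768385/28337262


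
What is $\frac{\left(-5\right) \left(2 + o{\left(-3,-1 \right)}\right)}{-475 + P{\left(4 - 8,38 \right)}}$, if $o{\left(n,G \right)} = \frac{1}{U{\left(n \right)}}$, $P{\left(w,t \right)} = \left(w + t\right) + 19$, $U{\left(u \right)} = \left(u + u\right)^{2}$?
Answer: $\frac{365}{15192} \approx 0.024026$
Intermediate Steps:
$U{\left(u \right)} = 4 u^{2}$ ($U{\left(u \right)} = \left(2 u\right)^{2} = 4 u^{2}$)
$P{\left(w,t \right)} = 19 + t + w$ ($P{\left(w,t \right)} = \left(t + w\right) + 19 = 19 + t + w$)
$o{\left(n,G \right)} = \frac{1}{4 n^{2}}$
$\frac{\left(-5\right) \left(2 + o{\left(-3,-1 \right)}\right)}{-475 + P{\left(4 - 8,38 \right)}} = \frac{\left(-5\right) \left(2 + \frac{1}{4 \cdot 9}\right)}{-475 + \left(19 + 38 + \left(4 - 8\right)\right)} = \frac{\left(-5\right) \left(2 + \frac{1}{4} \cdot \frac{1}{9}\right)}{-475 + \left(19 + 38 - 4\right)} = \frac{\left(-5\right) \left(2 + \frac{1}{36}\right)}{-475 + 53} = \frac{\left(-5\right) \frac{73}{36}}{-422} = \left(- \frac{1}{422}\right) \left(- \frac{365}{36}\right) = \frac{365}{15192}$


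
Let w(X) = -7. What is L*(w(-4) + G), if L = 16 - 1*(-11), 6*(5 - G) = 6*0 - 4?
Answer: -36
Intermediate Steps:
G = 17/3 (G = 5 - (6*0 - 4)/6 = 5 - (0 - 4)/6 = 5 - ⅙*(-4) = 5 + ⅔ = 17/3 ≈ 5.6667)
L = 27 (L = 16 + 11 = 27)
L*(w(-4) + G) = 27*(-7 + 17/3) = 27*(-4/3) = -36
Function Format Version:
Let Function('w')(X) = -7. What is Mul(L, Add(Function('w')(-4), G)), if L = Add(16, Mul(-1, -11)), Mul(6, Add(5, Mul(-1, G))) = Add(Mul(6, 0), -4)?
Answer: -36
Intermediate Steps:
G = Rational(17, 3) (G = Add(5, Mul(Rational(-1, 6), Add(Mul(6, 0), -4))) = Add(5, Mul(Rational(-1, 6), Add(0, -4))) = Add(5, Mul(Rational(-1, 6), -4)) = Add(5, Rational(2, 3)) = Rational(17, 3) ≈ 5.6667)
L = 27 (L = Add(16, 11) = 27)
Mul(L, Add(Function('w')(-4), G)) = Mul(27, Add(-7, Rational(17, 3))) = Mul(27, Rational(-4, 3)) = -36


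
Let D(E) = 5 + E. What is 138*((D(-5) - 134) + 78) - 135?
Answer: -7863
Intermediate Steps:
138*((D(-5) - 134) + 78) - 135 = 138*(((5 - 5) - 134) + 78) - 135 = 138*((0 - 134) + 78) - 135 = 138*(-134 + 78) - 135 = 138*(-56) - 135 = -7728 - 135 = -7863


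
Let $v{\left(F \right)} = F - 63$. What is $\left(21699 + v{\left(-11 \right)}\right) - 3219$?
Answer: $18406$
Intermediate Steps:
$v{\left(F \right)} = -63 + F$
$\left(21699 + v{\left(-11 \right)}\right) - 3219 = \left(21699 - 74\right) - 3219 = 21625 - 3219 = 18406$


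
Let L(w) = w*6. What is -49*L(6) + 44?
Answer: -1720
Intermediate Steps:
L(w) = 6*w
-49*L(6) + 44 = -294*6 + 44 = -49*36 + 44 = -1764 + 44 = -1720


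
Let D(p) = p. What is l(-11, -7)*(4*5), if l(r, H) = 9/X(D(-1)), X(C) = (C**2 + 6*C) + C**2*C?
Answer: -30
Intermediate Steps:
X(C) = C**2 + C**3 + 6*C (X(C) = (C**2 + 6*C) + C**3 = C**2 + C**3 + 6*C)
l(r, H) = -3/2 (l(r, H) = 9/((-(6 - 1 + (-1)**2))) = 9/((-(6 - 1 + 1))) = 9/((-1*6)) = 9/(-6) = 9*(-1/6) = -3/2)
l(-11, -7)*(4*5) = -6*5 = -3/2*20 = -30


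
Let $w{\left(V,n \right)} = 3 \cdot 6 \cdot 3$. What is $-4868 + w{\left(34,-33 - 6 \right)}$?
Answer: $-4814$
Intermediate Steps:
$w{\left(V,n \right)} = 54$ ($w{\left(V,n \right)} = 18 \cdot 3 = 54$)
$-4868 + w{\left(34,-33 - 6 \right)} = -4868 + 54 = -4814$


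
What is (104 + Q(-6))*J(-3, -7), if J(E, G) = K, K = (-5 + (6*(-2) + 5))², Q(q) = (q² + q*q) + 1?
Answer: 25488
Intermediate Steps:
Q(q) = 1 + 2*q² (Q(q) = (q² + q²) + 1 = 2*q² + 1 = 1 + 2*q²)
K = 144 (K = (-5 + (-12 + 5))² = (-5 - 7)² = (-12)² = 144)
J(E, G) = 144
(104 + Q(-6))*J(-3, -7) = (104 + (1 + 2*(-6)²))*144 = (104 + (1 + 2*36))*144 = (104 + (1 + 72))*144 = (104 + 73)*144 = 177*144 = 25488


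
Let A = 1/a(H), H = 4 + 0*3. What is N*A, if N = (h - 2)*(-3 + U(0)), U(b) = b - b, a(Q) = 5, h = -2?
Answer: 12/5 ≈ 2.4000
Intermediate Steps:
H = 4 (H = 4 + 0 = 4)
U(b) = 0
A = 1/5 ≈ 0.20000
N = 12 (N = (-2 - 2)*(-3 + 0) = -4*(-3) = 12)
N*A = 12*(1/5) = 12/5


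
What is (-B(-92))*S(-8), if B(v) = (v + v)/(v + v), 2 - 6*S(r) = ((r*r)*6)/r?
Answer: -25/3 ≈ -8.3333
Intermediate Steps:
S(r) = ⅓ - r (S(r) = ⅓ - (r*r)*6/(6*r) = ⅓ - r²*6/(6*r) = ⅓ - 6*r²/(6*r) = ⅓ - r)
B(v) = 1 (B(v) = (2*v)/((2*v)) = (2*v)*(1/(2*v)) = 1)
(-B(-92))*S(-8) = (-1*1)*(⅓ - 1*(-8)) = -(⅓ + 8) = -1*25/3 = -25/3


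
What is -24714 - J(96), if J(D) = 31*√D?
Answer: -24714 - 124*√6 ≈ -25018.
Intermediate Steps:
-24714 - J(96) = -24714 - 31*√96 = -24714 - 31*4*√6 = -24714 - 124*√6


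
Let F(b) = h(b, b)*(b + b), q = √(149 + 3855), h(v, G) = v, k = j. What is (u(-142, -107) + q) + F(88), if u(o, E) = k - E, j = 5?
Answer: 15600 + 2*√1001 ≈ 15663.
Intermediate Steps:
k = 5
q = 2*√1001 (q = √4004 = 2*√1001 ≈ 63.277)
u(o, E) = 5 - E
F(b) = 2*b² (F(b) = b*(b + b) = b*(2*b) = 2*b²)
(u(-142, -107) + q) + F(88) = ((5 - 1*(-107)) + 2*√1001) + 2*88² = ((5 + 107) + 2*√1001) + 2*7744 = (112 + 2*√1001) + 15488 = 15600 + 2*√1001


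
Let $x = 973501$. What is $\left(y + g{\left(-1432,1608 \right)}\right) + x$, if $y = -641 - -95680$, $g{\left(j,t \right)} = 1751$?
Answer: $1070291$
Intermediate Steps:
$y = 95039$ ($y = -641 + 95680 = 95039$)
$\left(y + g{\left(-1432,1608 \right)}\right) + x = \left(95039 + 1751\right) + 973501 = 96790 + 973501 = 1070291$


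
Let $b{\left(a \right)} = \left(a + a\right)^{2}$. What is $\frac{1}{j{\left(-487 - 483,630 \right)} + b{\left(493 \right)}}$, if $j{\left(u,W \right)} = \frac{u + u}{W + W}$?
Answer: $\frac{63}{61248251} \approx 1.0286 \cdot 10^{-6}$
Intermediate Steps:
$j{\left(u,W \right)} = \frac{u}{W}$ ($j{\left(u,W \right)} = \frac{2 u}{2 W} = 2 u \frac{1}{2 W} = \frac{u}{W}$)
$b{\left(a \right)} = 4 a^{2}$ ($b{\left(a \right)} = \left(2 a\right)^{2} = 4 a^{2}$)
$\frac{1}{j{\left(-487 - 483,630 \right)} + b{\left(493 \right)}} = \frac{1}{\frac{-487 - 483}{630} + 4 \cdot 493^{2}} = \frac{1}{\left(-487 - 483\right) \frac{1}{630} + 4 \cdot 243049} = \frac{1}{\left(-970\right) \frac{1}{630} + 972196} = \frac{1}{- \frac{97}{63} + 972196} = \frac{1}{\frac{61248251}{63}} = \frac{63}{61248251}$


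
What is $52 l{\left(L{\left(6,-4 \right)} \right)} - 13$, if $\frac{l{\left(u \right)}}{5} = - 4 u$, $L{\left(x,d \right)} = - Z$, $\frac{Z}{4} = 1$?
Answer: $4147$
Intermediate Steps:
$Z = 4$ ($Z = 4 \cdot 1 = 4$)
$L{\left(x,d \right)} = -4$ ($L{\left(x,d \right)} = \left(-1\right) 4 = -4$)
$l{\left(u \right)} = - 20 u$ ($l{\left(u \right)} = 5 \left(- 4 u\right) = - 20 u$)
$52 l{\left(L{\left(6,-4 \right)} \right)} - 13 = 52 \left(\left(-20\right) \left(-4\right)\right) - 13 = 52 \cdot 80 - 13 = 4160 - 13 = 4147$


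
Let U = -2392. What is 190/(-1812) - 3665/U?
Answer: 1546625/1083576 ≈ 1.4273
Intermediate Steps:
190/(-1812) - 3665/U = 190/(-1812) - 3665/(-2392) = 190*(-1/1812) - 3665*(-1/2392) = -95/906 + 3665/2392 = 1546625/1083576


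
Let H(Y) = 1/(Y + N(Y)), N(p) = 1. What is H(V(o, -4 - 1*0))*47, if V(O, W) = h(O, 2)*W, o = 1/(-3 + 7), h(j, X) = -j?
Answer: 47/2 ≈ 23.500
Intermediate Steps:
o = ¼ (o = 1/4 = ¼ ≈ 0.25000)
V(O, W) = -O*W (V(O, W) = (-O)*W = -O*W)
H(Y) = 1/(1 + Y) (H(Y) = 1/(Y + 1) = 1/(1 + Y))
H(V(o, -4 - 1*0))*47 = 47/(1 - 1*¼*(-4 - 1*0)) = 47/(1 - 1*¼*(-4 + 0)) = 47/(1 - 1*¼*(-4)) = 47/(1 + 1) = 47/2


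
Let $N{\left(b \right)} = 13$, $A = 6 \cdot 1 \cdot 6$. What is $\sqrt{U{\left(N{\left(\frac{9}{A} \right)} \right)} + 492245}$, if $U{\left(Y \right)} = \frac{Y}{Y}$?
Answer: $3 \sqrt{54694} \approx 701.6$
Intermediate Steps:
$A = 36$ ($A = 6 \cdot 6 = 36$)
$U{\left(Y \right)} = 1$
$\sqrt{U{\left(N{\left(\frac{9}{A} \right)} \right)} + 492245} = \sqrt{1 + 492245} = \sqrt{492246} = 3 \sqrt{54694}$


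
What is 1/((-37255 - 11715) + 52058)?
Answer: 1/3088 ≈ 0.00032383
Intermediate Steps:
1/((-37255 - 11715) + 52058) = 1/(-48970 + 52058) = 1/3088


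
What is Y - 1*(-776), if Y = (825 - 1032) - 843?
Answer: -274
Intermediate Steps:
Y = -1050 (Y = -207 - 843 = -1050)
Y - 1*(-776) = -1050 - 1*(-776) = -1050 + 776 = -274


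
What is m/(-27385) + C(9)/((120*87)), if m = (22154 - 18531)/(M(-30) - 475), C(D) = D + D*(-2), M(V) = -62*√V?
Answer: (-339574*√30 + 1761039*I)/(6353320*(-475*I + 62*√30)) ≈ -0.00067775 - 0.00013177*I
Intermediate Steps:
C(D) = -D (C(D) = D - 2*D = -D)
m = 3623/(-475 - 62*I*√30) (m = (22154 - 18531)/(-62*I*√30 - 475) = 3623/(-62*I*√30 - 475) = 3623/(-475 - 62*I*√30) ≈ -5.0475 + 3.6086*I)
m/(-27385) + C(9)/((120*87)) = (-344185/68189 + 224626*I*√30/340945)/(-27385) + (-1*9)/((120*87)) = (-344185/68189 + 224626*I*√30/340945)*(-1/27385) - 9/10440 = (68837/373471153 - 224626*I*√30/9336778825) - 9*1/10440 = (68837/373471153 - 224626*I*√30/9336778825) - 1/1160 = -293620233/433226537480 - 224626*I*√30/9336778825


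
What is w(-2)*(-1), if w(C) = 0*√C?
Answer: 0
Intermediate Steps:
w(C) = 0
w(-2)*(-1) = 0*(-1) = 0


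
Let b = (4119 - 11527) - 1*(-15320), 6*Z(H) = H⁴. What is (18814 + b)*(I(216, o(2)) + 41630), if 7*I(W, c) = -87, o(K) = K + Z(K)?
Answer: 1112271214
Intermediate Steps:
Z(H) = H⁴/6
o(K) = K + K⁴/6
I(W, c) = -87/7 (I(W, c) = (⅐)*(-87) = -87/7)
b = 7912 (b = -7408 + 15320 = 7912)
(18814 + b)*(I(216, o(2)) + 41630) = (18814 + 7912)*(-87/7 + 41630) = 26726*(291323/7) = 1112271214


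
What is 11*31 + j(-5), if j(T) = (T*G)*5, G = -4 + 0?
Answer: 441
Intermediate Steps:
G = -4
j(T) = -20*T (j(T) = (T*(-4))*5 = -4*T*5 = -20*T)
11*31 + j(-5) = 11*31 - 20*(-5) = 341 + 100 = 441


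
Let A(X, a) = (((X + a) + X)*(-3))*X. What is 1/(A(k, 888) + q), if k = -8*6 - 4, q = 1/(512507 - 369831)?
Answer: 142676/17449845505 ≈ 8.1763e-6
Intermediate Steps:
q = 1/142676 ≈ 7.0089e-6
k = -52 (k = -48 - 4 = -52)
A(X, a) = X*(-6*X - 3*a) (A(X, a) = ((a + 2*X)*(-3))*X = (-6*X - 3*a)*X = X*(-6*X - 3*a))
1/(A(k, 888) + q) = 1/(-3*(-52)*(888 + 2*(-52)) + 1/142676) = 1/(-3*(-52)*(888 - 104) + 1/142676) = 1/(-3*(-52)*784 + 1/142676) = 1/(122304 + 1/142676) = 1/(17449845505/142676) = 142676/17449845505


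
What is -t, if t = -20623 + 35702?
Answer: -15079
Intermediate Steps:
t = 15079
-t = -1*15079 = -15079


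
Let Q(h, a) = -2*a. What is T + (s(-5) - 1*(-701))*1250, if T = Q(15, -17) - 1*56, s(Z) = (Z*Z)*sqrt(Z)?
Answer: 876228 + 31250*I*sqrt(5) ≈ 8.7623e+5 + 69877.0*I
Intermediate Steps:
s(Z) = Z**(5/2) (s(Z) = Z**2*sqrt(Z) = Z**(5/2))
T = -22 (T = -2*(-17) - 1*56 = 34 - 56 = -22)
T + (s(-5) - 1*(-701))*1250 = -22 + ((-5)**(5/2) - 1*(-701))*1250 = -22 + (25*I*sqrt(5) + 701)*1250 = -22 + (701 + 25*I*sqrt(5))*1250 = -22 + (876250 + 31250*I*sqrt(5)) = 876228 + 31250*I*sqrt(5)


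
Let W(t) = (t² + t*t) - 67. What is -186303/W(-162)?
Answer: -186303/52421 ≈ -3.5540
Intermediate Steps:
W(t) = -67 + 2*t² (W(t) = (t² + t²) - 67 = 2*t² - 67 = -67 + 2*t²)
-186303/W(-162) = -186303/(-67 + 2*(-162)²) = -186303/(-67 + 2*26244) = -186303/(-67 + 52488) = -186303/52421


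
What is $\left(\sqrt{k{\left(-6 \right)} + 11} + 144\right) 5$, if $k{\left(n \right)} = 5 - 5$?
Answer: $720 + 5 \sqrt{11} \approx 736.58$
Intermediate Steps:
$k{\left(n \right)} = 0$
$\left(\sqrt{k{\left(-6 \right)} + 11} + 144\right) 5 = \left(\sqrt{0 + 11} + 144\right) 5 = \left(\sqrt{11} + 144\right) 5 = \left(144 + \sqrt{11}\right) 5 = 720 + 5 \sqrt{11}$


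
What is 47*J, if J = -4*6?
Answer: -1128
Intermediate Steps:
J = -24
47*J = 47*(-24) = -1128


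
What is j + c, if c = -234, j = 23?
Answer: -211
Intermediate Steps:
j + c = 23 - 234 = -211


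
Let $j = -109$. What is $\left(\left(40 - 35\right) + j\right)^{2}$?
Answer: $10816$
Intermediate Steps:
$\left(\left(40 - 35\right) + j\right)^{2} = \left(\left(40 - 35\right) - 109\right)^{2} = \left(5 - 109\right)^{2} = \left(-104\right)^{2} = 10816$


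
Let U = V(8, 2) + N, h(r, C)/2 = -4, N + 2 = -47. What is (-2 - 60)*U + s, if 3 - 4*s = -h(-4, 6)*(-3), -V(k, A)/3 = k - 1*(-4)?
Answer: 21107/4 ≈ 5276.8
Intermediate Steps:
N = -49 (N = -2 - 47 = -49)
h(r, C) = -8 (h(r, C) = 2*(-4) = -8)
V(k, A) = -12 - 3*k (V(k, A) = -3*(k - 1*(-4)) = -3*(k + 4) = -3*(4 + k) = -12 - 3*k)
U = -85 (U = (-12 - 3*8) - 49 = (-12 - 24) - 49 = -36 - 49 = -85)
s = 27/4 (s = 3/4 - (-1*(-8))*(-3)/4 = 3/4 - 2*(-3) = 3/4 - 1/4*(-24) = 3/4 + 6 = 27/4 ≈ 6.7500)
(-2 - 60)*U + s = (-2 - 60)*(-85) + 27/4 = -62*(-85) + 27/4 = 5270 + 27/4 = 21107/4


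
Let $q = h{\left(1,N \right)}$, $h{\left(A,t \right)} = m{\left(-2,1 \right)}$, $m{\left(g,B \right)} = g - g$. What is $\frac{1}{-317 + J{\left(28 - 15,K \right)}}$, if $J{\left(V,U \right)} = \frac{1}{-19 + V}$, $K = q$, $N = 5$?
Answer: $- \frac{6}{1903} \approx -0.0031529$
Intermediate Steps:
$m{\left(g,B \right)} = 0$
$h{\left(A,t \right)} = 0$
$q = 0$
$K = 0$
$\frac{1}{-317 + J{\left(28 - 15,K \right)}} = \frac{1}{-317 + \frac{1}{-19 + \left(28 - 15\right)}} = \frac{1}{-317 + \frac{1}{-19 + 13}} = \frac{1}{-317 + \frac{1}{-6}} = \frac{1}{-317 - \frac{1}{6}} = \frac{1}{- \frac{1903}{6}} = - \frac{6}{1903}$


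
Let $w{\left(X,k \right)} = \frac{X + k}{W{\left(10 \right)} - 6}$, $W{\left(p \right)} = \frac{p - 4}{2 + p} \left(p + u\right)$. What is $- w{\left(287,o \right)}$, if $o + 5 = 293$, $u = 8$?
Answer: $- \frac{575}{3} \approx -191.67$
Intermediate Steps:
$o = 288$ ($o = -5 + 293 = 288$)
$W{\left(p \right)} = \frac{\left(-4 + p\right) \left(8 + p\right)}{2 + p}$ ($W{\left(p \right)} = \frac{p - 4}{2 + p} \left(p + 8\right) = \frac{-4 + p}{2 + p} \left(8 + p\right) = \frac{\left(-4 + p\right) \left(8 + p\right)}{2 + p}$)
$w{\left(X,k \right)} = \frac{X}{3} + \frac{k}{3}$ ($w{\left(X,k \right)} = \frac{X + k}{\frac{-32 + 10^{2} + 4 \cdot 10}{2 + 10} - 6} = \frac{X + k}{\frac{-32 + 100 + 40}{12} - 6} = \frac{X + k}{\frac{1}{12} \cdot 108 - 6} = \frac{X + k}{9 - 6} = \frac{X + k}{3} = \left(X + k\right) \frac{1}{3} = \frac{X}{3} + \frac{k}{3}$)
$- w{\left(287,o \right)} = - (\frac{1}{3} \cdot 287 + \frac{1}{3} \cdot 288) = - (\frac{287}{3} + 96) = \left(-1\right) \frac{575}{3} = - \frac{575}{3}$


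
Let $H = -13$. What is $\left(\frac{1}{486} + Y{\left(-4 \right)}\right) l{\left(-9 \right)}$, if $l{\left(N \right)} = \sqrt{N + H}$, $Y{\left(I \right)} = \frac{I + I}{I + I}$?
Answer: $\frac{487 i \sqrt{22}}{486} \approx 4.7001 i$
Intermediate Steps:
$Y{\left(I \right)} = 1$ ($Y{\left(I \right)} = \frac{2 I}{2 I} = 2 I \frac{1}{2 I} = 1$)
$l{\left(N \right)} = \sqrt{-13 + N}$ ($l{\left(N \right)} = \sqrt{N - 13} = \sqrt{-13 + N}$)
$\left(\frac{1}{486} + Y{\left(-4 \right)}\right) l{\left(-9 \right)} = \left(\frac{1}{486} + 1\right) \sqrt{-13 - 9} = \left(\frac{1}{486} + 1\right) \sqrt{-22} = \frac{487 i \sqrt{22}}{486}$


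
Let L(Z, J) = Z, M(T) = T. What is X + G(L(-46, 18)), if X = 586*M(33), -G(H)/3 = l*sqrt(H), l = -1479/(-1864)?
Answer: 19338 - 4437*I*sqrt(46)/1864 ≈ 19338.0 - 16.144*I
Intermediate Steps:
l = 1479/1864 (l = -1479*(-1/1864) = 1479/1864 ≈ 0.79346)
G(H) = -4437*sqrt(H)/1864
X = 19338 (X = 586*33 = 19338)
X + G(L(-46, 18)) = 19338 - 4437*I*sqrt(46)/1864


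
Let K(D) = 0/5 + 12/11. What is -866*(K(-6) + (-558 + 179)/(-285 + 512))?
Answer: 1251370/2497 ≈ 501.15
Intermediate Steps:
K(D) = 12/11 (K(D) = 0*(⅕) + 12*(1/11) = 0 + 12/11 = 12/11)
-866*(K(-6) + (-558 + 179)/(-285 + 512)) = -866*(12/11 + (-558 + 179)/(-285 + 512)) = -866*(12/11 - 379/227) = -866*(-1445/2497) = 1251370/2497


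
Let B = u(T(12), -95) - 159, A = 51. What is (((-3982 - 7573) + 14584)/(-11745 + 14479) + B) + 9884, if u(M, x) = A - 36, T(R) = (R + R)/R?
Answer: 26632189/2734 ≈ 9741.1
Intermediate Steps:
T(R) = 2 (T(R) = (2*R)/R = 2)
u(M, x) = 15 (u(M, x) = 51 - 36 = 15)
B = -144 (B = 15 - 159 = -144)
(((-3982 - 7573) + 14584)/(-11745 + 14479) + B) + 9884 = (((-3982 - 7573) + 14584)/(-11745 + 14479) - 144) + 9884 = ((-11555 + 14584)/2734 - 144) + 9884 = (3029*(1/2734) - 144) + 9884 = (3029/2734 - 144) + 9884 = -390667/2734 + 9884 = 26632189/2734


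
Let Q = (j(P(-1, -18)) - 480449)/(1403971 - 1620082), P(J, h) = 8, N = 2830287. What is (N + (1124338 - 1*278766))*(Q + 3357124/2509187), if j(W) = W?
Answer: 2366061894491449143/180754303919 ≈ 1.3090e+7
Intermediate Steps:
Q = 160147/72037 (Q = (8 - 480449)/(1403971 - 1620082) = -480441/(-216111) = -480441*(-1/216111) = 160147/72037 ≈ 2.2231)
(N + (1124338 - 1*278766))*(Q + 3357124/2509187) = (2830287 + (1124338 - 1*278766))*(160147/72037 + 3357124/2509187) = (2830287 + (1124338 - 278766))*(160147/72037 + 3357124*(1/2509187)) = (2830287 + 845572)*(160147/72037 + 3357124/2509187) = 3675859*(643675912077/180754303919) = 2366061894491449143/180754303919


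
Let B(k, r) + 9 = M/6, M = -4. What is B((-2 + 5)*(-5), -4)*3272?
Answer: -94888/3 ≈ -31629.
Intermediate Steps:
B(k, r) = -29/3 (B(k, r) = -9 - 4/6 = -9 - 4*⅙ = -9 - ⅔ = -29/3)
B((-2 + 5)*(-5), -4)*3272 = -29/3*3272 = -94888/3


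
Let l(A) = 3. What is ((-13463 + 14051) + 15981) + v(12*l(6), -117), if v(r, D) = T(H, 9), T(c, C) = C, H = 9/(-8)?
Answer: 16578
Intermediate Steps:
H = -9/8 (H = 9*(-⅛) = -9/8 ≈ -1.1250)
v(r, D) = 9
((-13463 + 14051) + 15981) + v(12*l(6), -117) = ((-13463 + 14051) + 15981) + 9 = (588 + 15981) + 9 = 16569 + 9 = 16578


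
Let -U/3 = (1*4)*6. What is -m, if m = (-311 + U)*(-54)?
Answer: -20682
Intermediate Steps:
U = -72 (U = -3*1*4*6 = -12*6 = -3*24 = -72)
m = 20682 (m = (-311 - 72)*(-54) = -383*(-54) = 20682)
-m = -1*20682 = -20682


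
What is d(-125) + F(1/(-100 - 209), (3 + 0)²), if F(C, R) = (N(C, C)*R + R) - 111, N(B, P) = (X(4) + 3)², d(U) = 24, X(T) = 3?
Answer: 246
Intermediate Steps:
N(B, P) = 36 (N(B, P) = (3 + 3)² = 6² = 36)
F(C, R) = -111 + 37*R (F(C, R) = (36*R + R) - 111 = 37*R - 111 = -111 + 37*R)
d(-125) + F(1/(-100 - 209), (3 + 0)²) = 24 + (-111 + 37*(3 + 0)²) = 24 + (-111 + 37*3²) = 24 + (-111 + 37*9) = 24 + (-111 + 333) = 24 + 222 = 246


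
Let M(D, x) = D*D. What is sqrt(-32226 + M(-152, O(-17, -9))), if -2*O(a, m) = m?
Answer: I*sqrt(9122) ≈ 95.509*I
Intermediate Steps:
O(a, m) = -m/2
M(D, x) = D**2
sqrt(-32226 + M(-152, O(-17, -9))) = sqrt(-32226 + (-152)**2) = sqrt(-32226 + 23104) = sqrt(-9122) = I*sqrt(9122)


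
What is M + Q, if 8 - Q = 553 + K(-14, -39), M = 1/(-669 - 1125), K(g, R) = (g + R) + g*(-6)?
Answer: -1033345/1794 ≈ -576.00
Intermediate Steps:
K(g, R) = R - 5*g (K(g, R) = (R + g) - 6*g = R - 5*g)
M = -1/1794 (M = 1/(-1794) = -1/1794 ≈ -0.00055741)
Q = -576 (Q = 8 - (553 + (-39 - 5*(-14))) = 8 - (553 + (-39 + 70)) = 8 - (553 + 31) = 8 - 1*584 = 8 - 584 = -576)
M + Q = -1/1794 - 576 = -1033345/1794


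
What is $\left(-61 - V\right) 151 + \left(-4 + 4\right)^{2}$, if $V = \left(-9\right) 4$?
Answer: $-3775$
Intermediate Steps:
$V = -36$
$\left(-61 - V\right) 151 + \left(-4 + 4\right)^{2} = \left(-61 - -36\right) 151 + \left(-4 + 4\right)^{2} = \left(-61 + 36\right) 151 + 0^{2} = \left(-25\right) 151 + 0 = -3775 + 0 = -3775$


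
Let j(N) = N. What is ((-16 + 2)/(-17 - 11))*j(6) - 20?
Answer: -17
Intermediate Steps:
((-16 + 2)/(-17 - 11))*j(6) - 20 = ((-16 + 2)/(-17 - 11))*6 - 20 = -14/(-28)*6 - 20 = -14*(-1/28)*6 - 20 = (1/2)*6 - 20 = 3 - 20 = -17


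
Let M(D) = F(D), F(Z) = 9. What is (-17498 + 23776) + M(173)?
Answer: 6287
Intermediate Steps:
M(D) = 9
(-17498 + 23776) + M(173) = (-17498 + 23776) + 9 = 6278 + 9 = 6287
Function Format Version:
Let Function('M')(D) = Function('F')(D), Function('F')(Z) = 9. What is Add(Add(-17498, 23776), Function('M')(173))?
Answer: 6287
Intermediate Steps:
Function('M')(D) = 9
Add(Add(-17498, 23776), Function('M')(173)) = Add(Add(-17498, 23776), 9) = Add(6278, 9) = 6287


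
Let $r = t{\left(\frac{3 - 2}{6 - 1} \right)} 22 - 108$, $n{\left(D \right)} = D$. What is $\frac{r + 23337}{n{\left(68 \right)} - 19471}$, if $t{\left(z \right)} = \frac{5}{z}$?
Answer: $- \frac{23779}{19403} \approx -1.2255$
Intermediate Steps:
$r = 442$ ($r = \frac{5}{\left(3 - 2\right) \frac{1}{6 - 1}} \cdot 22 - 108 = \frac{5}{1 \cdot \frac{1}{5}} \cdot 22 - 108 = 5 \frac{1}{\frac{1}{5}} \cdot 22 - 108 = 5 \cdot 5 \cdot 22 - 108 = 25 \cdot 22 - 108 = 550 - 108 = 442$)
$\frac{r + 23337}{n{\left(68 \right)} - 19471} = \frac{442 + 23337}{68 - 19471} = \frac{23779}{-19403} = 23779 \left(- \frac{1}{19403}\right) = - \frac{23779}{19403}$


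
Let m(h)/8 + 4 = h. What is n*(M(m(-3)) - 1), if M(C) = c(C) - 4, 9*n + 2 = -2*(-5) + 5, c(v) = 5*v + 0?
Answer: -1235/3 ≈ -411.67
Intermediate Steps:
m(h) = -32 + 8*h
c(v) = 5*v
n = 13/9 (n = -2/9 + (-2*(-5) + 5)/9 = -2/9 + (10 + 5)/9 = -2/9 + (⅑)*15 = -2/9 + 5/3 = 13/9 ≈ 1.4444)
M(C) = -4 + 5*C (M(C) = 5*C - 4 = -4 + 5*C)
n*(M(m(-3)) - 1) = 13*((-4 + 5*(-32 + 8*(-3))) - 1)/9 = 13*((-4 + 5*(-32 - 24)) - 1)/9 = 13*((-4 + 5*(-56)) - 1)/9 = 13*((-4 - 280) - 1)/9 = 13*(-284 - 1)/9 = (13/9)*(-285) = -1235/3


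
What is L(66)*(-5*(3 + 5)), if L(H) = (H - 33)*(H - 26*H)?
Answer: 2178000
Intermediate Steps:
L(H) = -25*H*(-33 + H) (L(H) = (-33 + H)*(-25*H) = -25*H*(-33 + H))
L(66)*(-5*(3 + 5)) = (25*66*(33 - 1*66))*(-5*(3 + 5)) = (25*66*(33 - 66))*(-5*8) = (25*66*(-33))*(-40) = -54450*(-40) = 2178000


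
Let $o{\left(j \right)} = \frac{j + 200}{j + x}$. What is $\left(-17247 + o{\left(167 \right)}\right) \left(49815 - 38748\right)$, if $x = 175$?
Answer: $- \frac{21758116723}{114} \approx -1.9086 \cdot 10^{8}$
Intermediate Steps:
$o{\left(j \right)} = \frac{200 + j}{175 + j}$ ($o{\left(j \right)} = \frac{j + 200}{j + 175} = \frac{200 + j}{175 + j}$)
$\left(-17247 + o{\left(167 \right)}\right) \left(49815 - 38748\right) = \left(-17247 + \frac{200 + 167}{175 + 167}\right) \left(49815 - 38748\right) = \left(-17247 + \frac{1}{342} \cdot 367\right) 11067 = \left(-17247 + \frac{367}{342}\right) 11067 = \left(- \frac{5898107}{342}\right) 11067 = - \frac{21758116723}{114}$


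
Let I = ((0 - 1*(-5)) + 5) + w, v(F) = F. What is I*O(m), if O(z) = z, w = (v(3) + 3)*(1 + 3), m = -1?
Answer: -34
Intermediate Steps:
w = 24 (w = (3 + 3)*(1 + 3) = 6*4 = 24)
I = 34 (I = ((0 - 1*(-5)) + 5) + 24 = ((0 + 5) + 5) + 24 = (5 + 5) + 24 = 10 + 24 = 34)
I*O(m) = 34*(-1) = -34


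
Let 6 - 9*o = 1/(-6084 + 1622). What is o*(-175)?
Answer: -4685275/40158 ≈ -116.67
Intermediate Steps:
o = 26773/40158 (o = 2/3 - 1/(9*(-6084 + 1622)) = 2/3 - 1/9/(-4462) = 2/3 - 1/9*(-1/4462) = 2/3 + 1/40158 = 26773/40158 ≈ 0.66669)
o*(-175) = (26773/40158)*(-175) = -4685275/40158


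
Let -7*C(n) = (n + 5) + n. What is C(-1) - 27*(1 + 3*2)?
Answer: -1326/7 ≈ -189.43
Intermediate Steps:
C(n) = -5/7 - 2*n/7 (C(n) = -((n + 5) + n)/7 = -((5 + n) + n)/7 = -(5 + 2*n)/7 = -5/7 - 2*n/7)
C(-1) - 27*(1 + 3*2) = (-5/7 - 2/7*(-1)) - 27*(1 + 3*2) = (-5/7 + 2/7) - 27*(1 + 6) = -3/7 - 27*7 = -3/7 - 189 = -1326/7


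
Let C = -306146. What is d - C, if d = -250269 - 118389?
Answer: -62512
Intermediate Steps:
d = -368658
d - C = -368658 - 1*(-306146) = -368658 + 306146 = -62512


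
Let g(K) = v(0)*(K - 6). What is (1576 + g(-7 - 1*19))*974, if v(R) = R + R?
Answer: 1535024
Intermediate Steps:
v(R) = 2*R
g(K) = 0 (g(K) = (2*0)*(K - 6) = 0*(-6 + K) = 0)
(1576 + g(-7 - 1*19))*974 = (1576 + 0)*974 = 1576*974 = 1535024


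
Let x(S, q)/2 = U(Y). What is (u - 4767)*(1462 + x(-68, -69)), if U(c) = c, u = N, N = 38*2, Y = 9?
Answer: -6942680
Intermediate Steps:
N = 76
u = 76
x(S, q) = 18 (x(S, q) = 2*9 = 18)
(u - 4767)*(1462 + x(-68, -69)) = (76 - 4767)*(1462 + 18) = -4691*1480 = -6942680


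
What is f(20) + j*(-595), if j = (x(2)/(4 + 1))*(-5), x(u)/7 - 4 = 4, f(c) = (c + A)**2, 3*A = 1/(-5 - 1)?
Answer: 10924561/324 ≈ 33718.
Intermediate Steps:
A = -1/18 (A = 1/(3*(-5 - 1)) = (1/3)/(-6) = (1/3)*(-1/6) = -1/18 ≈ -0.055556)
f(c) = (-1/18 + c)**2 (f(c) = (c - 1/18)**2 = (-1/18 + c)**2)
x(u) = 56 (x(u) = 28 + 7*4 = 28 + 28 = 56)
j = -56 (j = (56/(4 + 1))*(-5) = (56/5)*(-5) = -56)
f(20) + j*(-595) = (-1 + 18*20)**2/324 - 56*(-595) = (-1 + 360)**2/324 + 33320 = (1/324)*359**2 + 33320 = (1/324)*128881 + 33320 = 128881/324 + 33320 = 10924561/324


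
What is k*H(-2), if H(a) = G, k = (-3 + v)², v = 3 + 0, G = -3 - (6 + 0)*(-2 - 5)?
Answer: 0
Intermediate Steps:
G = 39 (G = -3 - 6*(-7) = -3 - 1*(-42) = -3 + 42 = 39)
v = 3
k = 0 (k = (-3 + 3)² = 0² = 0)
H(a) = 39
k*H(-2) = 0*39 = 0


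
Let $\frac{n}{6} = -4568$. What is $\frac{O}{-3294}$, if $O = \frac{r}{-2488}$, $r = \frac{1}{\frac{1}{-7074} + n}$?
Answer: $- \frac{131}{29425416203224} \approx -4.4519 \cdot 10^{-12}$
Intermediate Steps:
$n = -27408$ ($n = 6 \left(-4568\right) = -27408$)
$r = - \frac{7074}{193884193}$ ($r = \frac{1}{\frac{1}{-7074} - 27408} = \frac{1}{- \frac{1}{7074} - 27408} = \frac{1}{- \frac{193884193}{7074}} = - \frac{7074}{193884193} \approx -3.6486 \cdot 10^{-5}$)
$O = \frac{3537}{241191936092}$ ($O = - \frac{7074}{193884193 \left(-2488\right)} = \left(- \frac{7074}{193884193}\right) \left(- \frac{1}{2488}\right) = \frac{3537}{241191936092} \approx 1.4665 \cdot 10^{-8}$)
$\frac{O}{-3294} = \frac{3537}{241191936092 \left(-3294\right)} = \frac{3537}{241191936092} \left(- \frac{1}{3294}\right) = - \frac{131}{29425416203224}$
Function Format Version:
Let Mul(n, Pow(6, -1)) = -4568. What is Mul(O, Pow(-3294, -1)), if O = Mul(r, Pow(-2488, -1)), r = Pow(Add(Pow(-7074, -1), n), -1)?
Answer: Rational(-131, 29425416203224) ≈ -4.4519e-12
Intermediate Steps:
n = -27408 (n = Mul(6, -4568) = -27408)
r = Rational(-7074, 193884193) (r = Pow(Add(Pow(-7074, -1), -27408), -1) = Pow(Add(Rational(-1, 7074), -27408), -1) = Pow(Rational(-193884193, 7074), -1) = Rational(-7074, 193884193) ≈ -3.6486e-5)
O = Rational(3537, 241191936092) (O = Mul(Rational(-7074, 193884193), Pow(-2488, -1)) = Mul(Rational(-7074, 193884193), Rational(-1, 2488)) = Rational(3537, 241191936092) ≈ 1.4665e-8)
Mul(O, Pow(-3294, -1)) = Mul(Rational(3537, 241191936092), Pow(-3294, -1)) = Mul(Rational(3537, 241191936092), Rational(-1, 3294)) = Rational(-131, 29425416203224)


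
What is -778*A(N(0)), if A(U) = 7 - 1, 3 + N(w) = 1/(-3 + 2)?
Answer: -4668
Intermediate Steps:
N(w) = -4 (N(w) = -3 + 1/(-3 + 2) = -3 + 1/(-1) = -3 - 1 = -4)
A(U) = 6
-778*A(N(0)) = -778*6 = -4668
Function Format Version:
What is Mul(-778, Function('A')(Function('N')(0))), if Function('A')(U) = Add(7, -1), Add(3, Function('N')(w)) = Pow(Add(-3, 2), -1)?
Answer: -4668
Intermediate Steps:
Function('N')(w) = -4 (Function('N')(w) = Add(-3, Pow(Add(-3, 2), -1)) = Add(-3, Pow(-1, -1)) = Add(-3, -1) = -4)
Function('A')(U) = 6
Mul(-778, Function('A')(Function('N')(0))) = Mul(-778, 6) = -4668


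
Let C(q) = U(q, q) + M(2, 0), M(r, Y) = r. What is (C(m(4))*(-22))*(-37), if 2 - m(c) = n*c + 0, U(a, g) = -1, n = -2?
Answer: 814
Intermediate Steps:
m(c) = 2 + 2*c (m(c) = 2 - (-2*c + 0) = 2 - (-2)*c = 2 + 2*c)
C(q) = 1 (C(q) = -1 + 2 = 1)
(C(m(4))*(-22))*(-37) = (1*(-22))*(-37) = -22*(-37) = 814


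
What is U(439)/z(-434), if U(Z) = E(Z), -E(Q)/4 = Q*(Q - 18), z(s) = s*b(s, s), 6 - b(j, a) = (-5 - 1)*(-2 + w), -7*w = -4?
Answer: -184819/279 ≈ -662.43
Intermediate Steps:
w = 4/7 (w = -⅐*(-4) = 4/7 ≈ 0.57143)
b(j, a) = -18/7 (b(j, a) = 6 - (-5 - 1)*(-2 + 4/7) = 6 - (-6)*(-10)/7 = 6 - 1*60/7 = 6 - 60/7 = -18/7)
z(s) = -18*s/7 (z(s) = s*(-18/7) = -18*s/7)
E(Q) = -4*Q*(-18 + Q) (E(Q) = -4*Q*(Q - 18) = -4*Q*(-18 + Q))
U(Z) = 4*Z*(18 - Z)
U(439)/z(-434) = (4*439*(18 - 1*439))/((-18/7*(-434))) = (4*439*(18 - 439))/1116 = (4*439*(-421))*(1/1116) = -739276*1/1116 = -184819/279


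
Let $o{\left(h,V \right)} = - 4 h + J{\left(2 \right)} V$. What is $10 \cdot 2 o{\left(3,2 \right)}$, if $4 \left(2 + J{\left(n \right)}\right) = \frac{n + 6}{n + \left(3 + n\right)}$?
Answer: $- \frac{2160}{7} \approx -308.57$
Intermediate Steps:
$J{\left(n \right)} = -2 + \frac{6 + n}{4 \left(3 + 2 n\right)}$ ($J{\left(n \right)} = -2 + \frac{\left(n + 6\right) \frac{1}{n + \left(3 + n\right)}}{4} = -2 + \frac{\left(6 + n\right) \frac{1}{3 + 2 n}}{4} = -2 + \frac{\frac{1}{3 + 2 n} \left(6 + n\right)}{4} = -2 + \frac{6 + n}{4 \left(3 + 2 n\right)}$)
$o{\left(h,V \right)} = - 4 h - \frac{12 V}{7}$ ($o{\left(h,V \right)} = - 4 h + \frac{3 \left(-6 - 10\right)}{4 \left(3 + 2 \cdot 2\right)} V = - 4 h + \frac{3 \left(-6 - 10\right)}{4 \left(3 + 4\right)} V = - 4 h + \frac{3}{4} \cdot \frac{1}{7} \left(-16\right) V = - 4 h - \frac{12 V}{7}$)
$10 \cdot 2 o{\left(3,2 \right)} = 10 \cdot 2 \left(\left(-4\right) 3 - \frac{24}{7}\right) = 20 \left(-12 - \frac{24}{7}\right) = 20 \left(- \frac{108}{7}\right) = - \frac{2160}{7}$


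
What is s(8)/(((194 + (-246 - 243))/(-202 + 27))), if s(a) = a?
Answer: 280/59 ≈ 4.7458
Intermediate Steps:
s(8)/(((194 + (-246 - 243))/(-202 + 27))) = 8/(((194 + (-246 - 243))/(-202 + 27))) = 8/(((194 - 489)/(-175))) = 8/((-295*(-1/175))) = 8/(59/35) = 8*(35/59) = 280/59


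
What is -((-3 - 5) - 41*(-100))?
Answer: -4092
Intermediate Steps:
-((-3 - 5) - 41*(-100)) = -(-8 + 4100) = -1*4092 = -4092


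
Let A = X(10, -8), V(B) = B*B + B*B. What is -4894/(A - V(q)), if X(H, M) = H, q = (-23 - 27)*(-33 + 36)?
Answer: 2447/22495 ≈ 0.10878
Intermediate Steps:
q = -150 (q = -50*3 = -150)
V(B) = 2*B² (V(B) = B² + B² = 2*B²)
A = 10
-4894/(A - V(q)) = -4894/(10 - 2*(-150)²) = -4894/(10 - 2*22500) = -4894/(10 - 1*45000) = -4894/(10 - 45000) = -4894/(-44990) = -4894*(-1/44990) = 2447/22495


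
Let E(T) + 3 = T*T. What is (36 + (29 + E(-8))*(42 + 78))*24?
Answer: 260064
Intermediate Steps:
E(T) = -3 + T² (E(T) = -3 + T*T = -3 + T²)
(36 + (29 + E(-8))*(42 + 78))*24 = (36 + (29 + (-3 + (-8)²))*(42 + 78))*24 = (36 + (29 + (-3 + 64))*120)*24 = (36 + (29 + 61)*120)*24 = (36 + 90*120)*24 = (36 + 10800)*24 = 10836*24 = 260064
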